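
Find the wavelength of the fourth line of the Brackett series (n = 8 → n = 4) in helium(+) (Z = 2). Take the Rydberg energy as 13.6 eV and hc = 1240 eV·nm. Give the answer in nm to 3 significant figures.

486 nm

The Brackett series terminates on n_f = 4; the fourth line has n_i = 4+4 = 8.
ΔE = 54.40 × (1/4² − 1/8²) = 2.550 eV.
λ = 1240 / 2.550 = 486 nm.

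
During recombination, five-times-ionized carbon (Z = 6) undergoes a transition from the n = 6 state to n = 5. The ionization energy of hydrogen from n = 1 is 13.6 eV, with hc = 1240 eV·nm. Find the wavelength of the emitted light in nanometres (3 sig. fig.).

207 nm

For Z = 6 the level energies scale as Z², so the effective Rydberg energy is 13.6 × 36 = 489.6 eV.
ΔE = 489.6 × (1/5² − 1/6²) = 489.6 × 0.01222 = 5.984 eV.
λ = hc/ΔE = 1240 / 5.984 = 207 nm.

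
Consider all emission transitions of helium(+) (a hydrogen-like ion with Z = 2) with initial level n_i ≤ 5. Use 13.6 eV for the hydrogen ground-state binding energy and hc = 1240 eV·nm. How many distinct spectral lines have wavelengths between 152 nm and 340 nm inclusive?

Enumerate all n_i → n_f pairs with 1 ≤ n_f < n_i ≤ 5 and compute λ = 1240 / [13.6·4·(1/n_f² − 1/n_i²)].
Lines falling in [152, 340] nm: 3→2 (164.1 nm), 5→3 (320.5 nm).

2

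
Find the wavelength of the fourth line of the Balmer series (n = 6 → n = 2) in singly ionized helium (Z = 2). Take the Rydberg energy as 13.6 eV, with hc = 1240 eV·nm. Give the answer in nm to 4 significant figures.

The Balmer series terminates on n_f = 2; the fourth line has n_i = 2+4 = 6.
ΔE = 54.40 × (1/2² − 1/6²) = 12.09 eV.
λ = 1240 / 12.09 = 102.6 nm.

102.6 nm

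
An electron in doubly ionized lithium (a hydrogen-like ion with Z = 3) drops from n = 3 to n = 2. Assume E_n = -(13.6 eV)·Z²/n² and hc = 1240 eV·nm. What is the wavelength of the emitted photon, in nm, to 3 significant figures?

For Z = 3 the level energies scale as Z², so the effective Rydberg energy is 13.6 × 9 = 122.4 eV.
ΔE = 122.4 × (1/2² − 1/3²) = 122.4 × 0.1389 = 17.00 eV.
λ = hc/ΔE = 1240 / 17.00 = 72.9 nm.

72.9 nm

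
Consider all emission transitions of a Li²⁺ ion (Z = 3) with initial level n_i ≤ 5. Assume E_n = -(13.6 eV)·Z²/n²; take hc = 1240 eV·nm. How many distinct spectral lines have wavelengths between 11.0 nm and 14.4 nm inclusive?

Enumerate all n_i → n_f pairs with 1 ≤ n_f < n_i ≤ 5 and compute λ = 1240 / [13.6·9·(1/n_f² − 1/n_i²)].
Lines falling in [11.0, 14.4] nm: 3→1 (11.40 nm), 2→1 (13.51 nm).

2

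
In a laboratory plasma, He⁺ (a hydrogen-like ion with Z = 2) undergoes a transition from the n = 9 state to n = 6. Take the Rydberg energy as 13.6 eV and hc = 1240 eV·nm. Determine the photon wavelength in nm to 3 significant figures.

For Z = 2 the level energies scale as Z², so the effective Rydberg energy is 13.6 × 4 = 54.40 eV.
ΔE = 54.40 × (1/6² − 1/9²) = 54.40 × 0.01543 = 0.8395 eV.
λ = hc/ΔE = 1240 / 0.8395 = 1480 nm.

1480 nm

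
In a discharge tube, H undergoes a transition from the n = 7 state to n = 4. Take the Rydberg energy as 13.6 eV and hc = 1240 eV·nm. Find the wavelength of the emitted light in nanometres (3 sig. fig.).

ΔE = 13.60 × (1/4² − 1/7²) = 13.60 × 0.04209 = 0.5724 eV.
λ = hc/ΔE = 1240 / 0.5724 = 2170 nm.

2170 nm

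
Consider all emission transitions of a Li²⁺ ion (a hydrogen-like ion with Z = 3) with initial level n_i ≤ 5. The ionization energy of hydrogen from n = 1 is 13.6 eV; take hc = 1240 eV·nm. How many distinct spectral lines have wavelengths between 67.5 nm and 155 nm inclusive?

2

Enumerate all n_i → n_f pairs with 1 ≤ n_f < n_i ≤ 5 and compute λ = 1240 / [13.6·9·(1/n_f² − 1/n_i²)].
Lines falling in [67.5, 155] nm: 3→2 (72.94 nm), 5→3 (142.5 nm).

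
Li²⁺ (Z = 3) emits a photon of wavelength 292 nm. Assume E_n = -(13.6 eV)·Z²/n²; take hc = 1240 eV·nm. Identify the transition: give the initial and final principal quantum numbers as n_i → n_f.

n_i = 6, n_f = 4

The photon energy is ΔE = hc/λ = 1240 / 292 = 4.247 eV.
With Z = 3, ΔE = 122.4 × (1/n_f² − 1/n_i²), so 1/n_f² − 1/n_i² = 0.03469.
Trying n_f = 4 gives 1/n_i² = 0.02781, i.e. n_i ≈ 6; this pair matches.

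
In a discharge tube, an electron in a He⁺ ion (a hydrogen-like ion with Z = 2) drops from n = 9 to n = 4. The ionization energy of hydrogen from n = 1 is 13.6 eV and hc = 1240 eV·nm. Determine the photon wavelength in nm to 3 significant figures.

For Z = 2 the level energies scale as Z², so the effective Rydberg energy is 13.6 × 4 = 54.40 eV.
ΔE = 54.40 × (1/4² − 1/9²) = 54.40 × 0.05015 = 2.728 eV.
λ = hc/ΔE = 1240 / 2.728 = 454 nm.

454 nm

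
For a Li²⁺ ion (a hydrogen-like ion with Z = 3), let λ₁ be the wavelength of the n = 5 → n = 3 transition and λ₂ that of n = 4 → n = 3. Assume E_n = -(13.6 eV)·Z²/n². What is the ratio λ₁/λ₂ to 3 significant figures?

0.684

λ ∝ 1/ΔE ∝ 1/(1/n_f² − 1/n_i²), and the Z² and hc factors cancel in the ratio.
λ₁/λ₂ = (1/3² − 1/4²)/(1/3² − 1/5²) = 0.04861/0.07111 = 0.684.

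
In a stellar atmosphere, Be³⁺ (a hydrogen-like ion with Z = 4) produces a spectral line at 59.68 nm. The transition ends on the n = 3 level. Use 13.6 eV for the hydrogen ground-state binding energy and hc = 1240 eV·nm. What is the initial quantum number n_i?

The photon energy is ΔE = hc/λ = 1240 / 59.68 = 20.78 eV.
With Z = 4, ΔE = 217.6 × (1/n_f² − 1/n_i²), so 1/n_f² − 1/n_i² = 0.09548.
With n_f = 3: 1/n_i² = 1/9 − 0.09548 = 0.01563, so n_i ≈ 8.00.

n_i = 8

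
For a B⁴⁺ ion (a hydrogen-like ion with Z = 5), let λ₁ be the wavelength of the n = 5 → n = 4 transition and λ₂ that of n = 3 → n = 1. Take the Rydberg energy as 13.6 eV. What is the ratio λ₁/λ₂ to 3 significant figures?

39.5

λ ∝ 1/ΔE ∝ 1/(1/n_f² − 1/n_i²), and the Z² and hc factors cancel in the ratio.
λ₁/λ₂ = (1/1² − 1/3²)/(1/4² − 1/5²) = 0.8889/0.02250 = 39.5.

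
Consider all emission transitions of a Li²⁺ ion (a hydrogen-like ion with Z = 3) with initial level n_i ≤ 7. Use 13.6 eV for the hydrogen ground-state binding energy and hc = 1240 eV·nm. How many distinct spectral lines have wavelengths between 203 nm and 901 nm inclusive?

6

Enumerate all n_i → n_f pairs with 1 ≤ n_f < n_i ≤ 7 and compute λ = 1240 / [13.6·9·(1/n_f² − 1/n_i²)].
Lines falling in [203, 901] nm: 4→3 (208.4 nm), 7→4 (240.7 nm), 6→4 (291.8 nm), 5→4 (450.3 nm), 7→5 (517.1 nm), 6→5 (828.9 nm).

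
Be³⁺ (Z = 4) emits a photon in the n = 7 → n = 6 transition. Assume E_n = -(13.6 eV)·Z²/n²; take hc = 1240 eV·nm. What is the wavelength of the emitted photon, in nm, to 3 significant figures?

For Z = 4 the level energies scale as Z², so the effective Rydberg energy is 13.6 × 16 = 217.6 eV.
ΔE = 217.6 × (1/6² − 1/7²) = 217.6 × 0.007370 = 1.604 eV.
λ = hc/ΔE = 1240 / 1.604 = 773 nm.

773 nm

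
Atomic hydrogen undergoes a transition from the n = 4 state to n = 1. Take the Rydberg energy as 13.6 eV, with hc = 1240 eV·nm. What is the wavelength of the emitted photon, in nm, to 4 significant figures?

97.25 nm

ΔE = 13.60 × (1/1² − 1/4²) = 13.60 × 0.9375 = 12.75 eV.
λ = hc/ΔE = 1240 / 12.75 = 97.25 nm.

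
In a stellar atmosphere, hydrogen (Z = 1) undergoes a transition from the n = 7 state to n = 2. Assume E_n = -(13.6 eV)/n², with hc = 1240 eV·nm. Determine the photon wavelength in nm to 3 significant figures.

397 nm

ΔE = 13.60 × (1/2² − 1/7²) = 13.60 × 0.2296 = 3.122 eV.
λ = hc/ΔE = 1240 / 3.122 = 397 nm.
This line belongs to the Balmer series.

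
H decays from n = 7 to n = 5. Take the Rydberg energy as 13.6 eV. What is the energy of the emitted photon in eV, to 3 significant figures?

0.266 eV

E_7 = −13.60/49 = −0.2776 eV and E_5 = −13.60/25 = −0.5440 eV.
The photon energy is |E_7 − E_5| = 0.266 eV.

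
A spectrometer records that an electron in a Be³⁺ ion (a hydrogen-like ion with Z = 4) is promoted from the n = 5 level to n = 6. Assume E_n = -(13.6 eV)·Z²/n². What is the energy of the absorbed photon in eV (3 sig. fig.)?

The Bohr energies scale as Z², so for Z = 4: E_n = −217.6/n² eV.
E_6 = −217.6/36 = −6.044 eV and E_5 = −217.6/25 = −8.704 eV.
The photon energy is |E_6 − E_5| = 2.66 eV.

2.66 eV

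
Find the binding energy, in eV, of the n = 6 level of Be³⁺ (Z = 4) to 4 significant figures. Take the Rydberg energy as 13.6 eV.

E_n = −13.6 Z²/n² = −217.6/n² eV for Z = 4.
E_6 = −217.6/36 = −6.044 eV, so ionization (to E = 0) requires 6.044 eV.

6.044 eV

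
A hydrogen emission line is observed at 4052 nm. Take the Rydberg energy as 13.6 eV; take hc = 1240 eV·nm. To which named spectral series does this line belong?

Brackett

ΔE = 1240/4052 = 0.3060 eV.
This matches 13.6 × (1/4² − 1/5²), so n_f = 4: the Brackett series.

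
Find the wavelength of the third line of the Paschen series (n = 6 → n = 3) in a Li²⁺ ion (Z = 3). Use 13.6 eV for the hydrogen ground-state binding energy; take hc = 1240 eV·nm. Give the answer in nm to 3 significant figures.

122 nm

The Paschen series terminates on n_f = 3; the third line has n_i = 3+3 = 6.
ΔE = 122.4 × (1/3² − 1/6²) = 10.20 eV.
λ = 1240 / 10.20 = 122 nm.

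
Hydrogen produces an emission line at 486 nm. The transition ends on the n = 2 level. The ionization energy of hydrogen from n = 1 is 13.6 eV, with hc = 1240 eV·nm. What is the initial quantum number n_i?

The photon energy is ΔE = hc/λ = 1240 / 486 = 2.551 eV.
With Z = 1, ΔE = 13.60 × (1/n_f² − 1/n_i²), so 1/n_f² − 1/n_i² = 0.1876.
With n_f = 2: 1/n_i² = 1/4 − 0.1876 = 0.06239, so n_i ≈ 4.00.

n_i = 4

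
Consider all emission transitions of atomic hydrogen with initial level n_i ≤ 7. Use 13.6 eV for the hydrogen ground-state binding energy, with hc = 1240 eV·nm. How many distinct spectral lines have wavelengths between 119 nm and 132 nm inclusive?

Enumerate all n_i → n_f pairs with 1 ≤ n_f < n_i ≤ 7 and compute λ = 1240 / [13.6·1·(1/n_f² − 1/n_i²)].
Lines falling in [119, 132] nm: 2→1 (121.6 nm).

1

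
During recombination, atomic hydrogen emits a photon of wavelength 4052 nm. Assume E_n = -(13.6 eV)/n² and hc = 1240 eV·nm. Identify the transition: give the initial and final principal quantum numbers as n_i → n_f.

The photon energy is ΔE = hc/λ = 1240 / 4052 = 0.3060 eV.
With Z = 1, ΔE = 13.60 × (1/n_f² − 1/n_i²), so 1/n_f² − 1/n_i² = 0.02250.
Trying n_f = 4 gives 1/n_i² = 0.04000, i.e. n_i ≈ 5; this pair matches.

n_i = 5, n_f = 4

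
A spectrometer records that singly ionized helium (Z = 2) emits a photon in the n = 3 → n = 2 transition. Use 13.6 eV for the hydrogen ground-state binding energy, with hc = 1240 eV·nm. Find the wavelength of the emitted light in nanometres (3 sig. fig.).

164 nm

For Z = 2 the level energies scale as Z², so the effective Rydberg energy is 13.6 × 4 = 54.40 eV.
ΔE = 54.40 × (1/2² − 1/3²) = 54.40 × 0.1389 = 7.556 eV.
λ = hc/ΔE = 1240 / 7.556 = 164 nm.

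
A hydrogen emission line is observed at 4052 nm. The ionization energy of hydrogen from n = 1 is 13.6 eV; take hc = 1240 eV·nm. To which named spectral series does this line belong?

Brackett

ΔE = 1240/4052 = 0.3060 eV.
This matches 13.6 × (1/4² − 1/5²), so n_f = 4: the Brackett series.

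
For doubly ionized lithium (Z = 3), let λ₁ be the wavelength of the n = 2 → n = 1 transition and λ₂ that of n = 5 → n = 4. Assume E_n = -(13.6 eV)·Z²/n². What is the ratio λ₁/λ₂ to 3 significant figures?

0.0300

λ ∝ 1/ΔE ∝ 1/(1/n_f² − 1/n_i²), and the Z² and hc factors cancel in the ratio.
λ₁/λ₂ = (1/4² − 1/5²)/(1/1² − 1/2²) = 0.02250/0.7500 = 0.0300.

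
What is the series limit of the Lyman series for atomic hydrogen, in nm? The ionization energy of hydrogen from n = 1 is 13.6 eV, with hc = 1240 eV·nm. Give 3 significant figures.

The Lyman series has lower level n_f = 1; the series limit corresponds to n_i → ∞.
ΔE_max = 13.6 × 1 / 1² = 13.60 eV.
λ_min = 1240 / 13.60 = 91.2 nm.

91.2 nm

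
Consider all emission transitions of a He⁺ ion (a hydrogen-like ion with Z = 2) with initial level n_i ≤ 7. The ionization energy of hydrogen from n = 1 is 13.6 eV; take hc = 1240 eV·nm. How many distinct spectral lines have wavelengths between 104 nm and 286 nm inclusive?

5

Enumerate all n_i → n_f pairs with 1 ≤ n_f < n_i ≤ 7 and compute λ = 1240 / [13.6·4·(1/n_f² − 1/n_i²)].
Lines falling in [104, 286] nm: 5→2 (108.5 nm), 4→2 (121.6 nm), 3→2 (164.1 nm), 7→3 (251.3 nm), 6→3 (273.5 nm).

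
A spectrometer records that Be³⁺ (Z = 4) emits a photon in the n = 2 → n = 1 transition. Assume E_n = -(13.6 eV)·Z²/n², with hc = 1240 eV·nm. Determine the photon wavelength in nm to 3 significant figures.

For Z = 4 the level energies scale as Z², so the effective Rydberg energy is 13.6 × 16 = 217.6 eV.
ΔE = 217.6 × (1/1² − 1/2²) = 217.6 × 0.7500 = 163.2 eV.
λ = hc/ΔE = 1240 / 163.2 = 7.60 nm.

7.60 nm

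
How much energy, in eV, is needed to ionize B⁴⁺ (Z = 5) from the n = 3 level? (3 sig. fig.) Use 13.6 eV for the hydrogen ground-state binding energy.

E_n = −13.6 Z²/n² = −340.0/n² eV for Z = 5.
E_3 = −340.0/9 = −37.8 eV, so ionization (to E = 0) requires 37.8 eV.

37.8 eV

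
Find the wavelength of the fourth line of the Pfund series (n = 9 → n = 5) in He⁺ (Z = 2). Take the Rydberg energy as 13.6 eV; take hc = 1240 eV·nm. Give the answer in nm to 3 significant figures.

824 nm

The Pfund series terminates on n_f = 5; the fourth line has n_i = 5+4 = 9.
ΔE = 54.40 × (1/5² − 1/9²) = 1.504 eV.
λ = 1240 / 1.504 = 824 nm.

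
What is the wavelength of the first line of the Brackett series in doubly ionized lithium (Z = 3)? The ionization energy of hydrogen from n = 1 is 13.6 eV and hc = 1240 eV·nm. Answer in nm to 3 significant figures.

450 nm

The Brackett series terminates on n_f = 4; the first line has n_i = 4+1 = 5.
ΔE = 122.4 × (1/4² − 1/5²) = 2.754 eV.
λ = 1240 / 2.754 = 450 nm.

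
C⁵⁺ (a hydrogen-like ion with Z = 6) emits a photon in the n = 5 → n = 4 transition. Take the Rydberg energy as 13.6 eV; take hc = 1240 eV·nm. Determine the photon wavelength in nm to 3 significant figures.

For Z = 6 the level energies scale as Z², so the effective Rydberg energy is 13.6 × 36 = 489.6 eV.
ΔE = 489.6 × (1/4² − 1/5²) = 489.6 × 0.02250 = 11.02 eV.
λ = hc/ΔE = 1240 / 11.02 = 113 nm.

113 nm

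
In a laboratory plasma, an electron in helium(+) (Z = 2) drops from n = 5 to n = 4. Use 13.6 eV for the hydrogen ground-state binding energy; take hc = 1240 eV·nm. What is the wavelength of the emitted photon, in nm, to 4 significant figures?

1013 nm

For Z = 2 the level energies scale as Z², so the effective Rydberg energy is 13.6 × 4 = 54.40 eV.
ΔE = 54.40 × (1/4² − 1/5²) = 54.40 × 0.02250 = 1.224 eV.
λ = hc/ΔE = 1240 / 1.224 = 1013 nm.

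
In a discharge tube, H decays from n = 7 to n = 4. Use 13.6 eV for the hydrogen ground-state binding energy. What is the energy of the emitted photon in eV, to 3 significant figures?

E_7 = −13.60/49 = −0.2776 eV and E_4 = −13.60/16 = −0.8500 eV.
The photon energy is |E_7 − E_4| = 0.572 eV.

0.572 eV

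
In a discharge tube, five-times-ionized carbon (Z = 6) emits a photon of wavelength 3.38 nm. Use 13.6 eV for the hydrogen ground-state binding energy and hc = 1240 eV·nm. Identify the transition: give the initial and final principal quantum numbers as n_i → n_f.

The photon energy is ΔE = hc/λ = 1240 / 3.38 = 366.9 eV.
With Z = 6, ΔE = 489.6 × (1/n_f² − 1/n_i²), so 1/n_f² − 1/n_i² = 0.7493.
Trying n_f = 1 gives 1/n_i² = 0.2507, i.e. n_i ≈ 2; this pair matches.

n_i = 2, n_f = 1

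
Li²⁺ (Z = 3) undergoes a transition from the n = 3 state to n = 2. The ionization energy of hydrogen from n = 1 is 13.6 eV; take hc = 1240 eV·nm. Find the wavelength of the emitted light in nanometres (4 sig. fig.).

72.94 nm

For Z = 3 the level energies scale as Z², so the effective Rydberg energy is 13.6 × 9 = 122.4 eV.
ΔE = 122.4 × (1/2² − 1/3²) = 122.4 × 0.1389 = 17.00 eV.
λ = hc/ΔE = 1240 / 17.00 = 72.94 nm.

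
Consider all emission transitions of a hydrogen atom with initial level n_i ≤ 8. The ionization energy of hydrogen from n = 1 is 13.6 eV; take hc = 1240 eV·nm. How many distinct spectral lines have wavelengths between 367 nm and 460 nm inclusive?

Enumerate all n_i → n_f pairs with 1 ≤ n_f < n_i ≤ 8 and compute λ = 1240 / [13.6·1·(1/n_f² − 1/n_i²)].
Lines falling in [367, 460] nm: 8→2 (389.0 nm), 7→2 (397.1 nm), 6→2 (410.3 nm), 5→2 (434.2 nm).

4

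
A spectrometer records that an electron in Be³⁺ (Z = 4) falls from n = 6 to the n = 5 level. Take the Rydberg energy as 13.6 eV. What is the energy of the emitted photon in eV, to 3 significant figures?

2.66 eV

The Bohr energies scale as Z², so for Z = 4: E_n = −217.6/n² eV.
E_6 = −217.6/36 = −6.044 eV and E_5 = −217.6/25 = −8.704 eV.
The photon energy is |E_6 − E_5| = 2.66 eV.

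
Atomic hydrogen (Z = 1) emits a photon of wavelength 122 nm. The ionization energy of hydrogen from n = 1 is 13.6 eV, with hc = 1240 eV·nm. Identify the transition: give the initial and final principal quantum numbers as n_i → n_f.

The photon energy is ΔE = hc/λ = 1240 / 122 = 10.16 eV.
With Z = 1, ΔE = 13.60 × (1/n_f² − 1/n_i²), so 1/n_f² − 1/n_i² = 0.7473.
Trying n_f = 1 gives 1/n_i² = 0.2527, i.e. n_i ≈ 2; this pair matches.

n_i = 2, n_f = 1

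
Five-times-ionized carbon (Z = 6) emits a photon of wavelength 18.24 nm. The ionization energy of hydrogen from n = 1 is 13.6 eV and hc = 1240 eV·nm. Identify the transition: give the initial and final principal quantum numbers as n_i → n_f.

n_i = 3, n_f = 2

The photon energy is ΔE = hc/λ = 1240 / 18.24 = 67.98 eV.
With Z = 6, ΔE = 489.6 × (1/n_f² − 1/n_i²), so 1/n_f² − 1/n_i² = 0.1389.
Trying n_f = 2 gives 1/n_i² = 0.1111, i.e. n_i ≈ 3; this pair matches.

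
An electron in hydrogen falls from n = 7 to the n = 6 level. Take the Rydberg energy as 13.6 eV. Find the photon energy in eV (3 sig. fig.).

E_7 = −13.60/49 = −0.2776 eV and E_6 = −13.60/36 = −0.3778 eV.
The photon energy is |E_7 − E_6| = 0.100 eV.

0.100 eV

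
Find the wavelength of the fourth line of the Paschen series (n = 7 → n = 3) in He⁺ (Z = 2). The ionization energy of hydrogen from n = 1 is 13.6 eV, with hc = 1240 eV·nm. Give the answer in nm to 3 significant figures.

251 nm

The Paschen series terminates on n_f = 3; the fourth line has n_i = 3+4 = 7.
ΔE = 54.40 × (1/3² − 1/7²) = 4.934 eV.
λ = 1240 / 4.934 = 251 nm.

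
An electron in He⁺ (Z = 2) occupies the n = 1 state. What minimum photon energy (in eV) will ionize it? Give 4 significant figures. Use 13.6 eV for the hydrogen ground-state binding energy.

54.40 eV

E_n = −13.6 Z²/n² = −54.40/n² eV for Z = 2.
E_1 = −54.40/1 = −54.40 eV, so ionization (to E = 0) requires 54.40 eV.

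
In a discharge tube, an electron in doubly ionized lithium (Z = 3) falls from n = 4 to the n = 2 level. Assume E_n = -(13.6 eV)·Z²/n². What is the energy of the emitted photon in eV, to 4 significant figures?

22.95 eV

The Bohr energies scale as Z², so for Z = 3: E_n = −122.4/n² eV.
E_4 = −122.4/16 = −7.650 eV and E_2 = −122.4/4 = −30.60 eV.
The photon energy is |E_4 − E_2| = 22.95 eV.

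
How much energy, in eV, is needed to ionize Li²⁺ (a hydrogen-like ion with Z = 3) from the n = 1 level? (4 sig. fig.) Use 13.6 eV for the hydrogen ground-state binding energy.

122.4 eV

E_n = −13.6 Z²/n² = −122.4/n² eV for Z = 3.
E_1 = −122.4/1 = −122.4 eV, so ionization (to E = 0) requires 122.4 eV.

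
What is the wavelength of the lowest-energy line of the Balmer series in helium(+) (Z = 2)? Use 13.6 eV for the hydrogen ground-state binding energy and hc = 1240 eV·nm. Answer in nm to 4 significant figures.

The Balmer series terminates on n_f = 2; the first line has n_i = 2+1 = 3.
ΔE = 54.40 × (1/2² − 1/3²) = 7.556 eV.
λ = 1240 / 7.556 = 164.1 nm.

164.1 nm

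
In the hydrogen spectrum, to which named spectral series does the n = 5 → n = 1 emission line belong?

The series is set by the lower level: n_f = 1 is the Lyman series.

Lyman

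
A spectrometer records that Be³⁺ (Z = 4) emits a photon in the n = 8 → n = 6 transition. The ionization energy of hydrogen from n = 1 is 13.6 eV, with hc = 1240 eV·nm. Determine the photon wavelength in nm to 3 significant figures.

For Z = 4 the level energies scale as Z², so the effective Rydberg energy is 13.6 × 16 = 217.6 eV.
ΔE = 217.6 × (1/6² − 1/8²) = 217.6 × 0.01215 = 2.644 eV.
λ = hc/ΔE = 1240 / 2.644 = 469 nm.

469 nm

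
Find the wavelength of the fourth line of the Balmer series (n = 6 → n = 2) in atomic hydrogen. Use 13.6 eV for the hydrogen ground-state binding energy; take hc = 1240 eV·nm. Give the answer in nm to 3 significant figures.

The Balmer series terminates on n_f = 2; the fourth line has n_i = 2+4 = 6.
ΔE = 13.60 × (1/2² − 1/6²) = 3.022 eV.
λ = 1240 / 3.022 = 410 nm.

410 nm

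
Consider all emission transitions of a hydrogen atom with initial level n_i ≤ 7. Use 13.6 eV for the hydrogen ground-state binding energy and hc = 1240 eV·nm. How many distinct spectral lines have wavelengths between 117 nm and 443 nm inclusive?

Enumerate all n_i → n_f pairs with 1 ≤ n_f < n_i ≤ 7 and compute λ = 1240 / [13.6·1·(1/n_f² − 1/n_i²)].
Lines falling in [117, 443] nm: 2→1 (121.6 nm), 7→2 (397.1 nm), 6→2 (410.3 nm), 5→2 (434.2 nm).

4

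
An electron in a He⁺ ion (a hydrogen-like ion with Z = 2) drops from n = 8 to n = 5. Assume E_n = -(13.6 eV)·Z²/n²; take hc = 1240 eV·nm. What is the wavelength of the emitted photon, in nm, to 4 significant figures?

935.1 nm

For Z = 2 the level energies scale as Z², so the effective Rydberg energy is 13.6 × 4 = 54.40 eV.
ΔE = 54.40 × (1/5² − 1/8²) = 54.40 × 0.02438 = 1.326 eV.
λ = hc/ΔE = 1240 / 1.326 = 935.1 nm.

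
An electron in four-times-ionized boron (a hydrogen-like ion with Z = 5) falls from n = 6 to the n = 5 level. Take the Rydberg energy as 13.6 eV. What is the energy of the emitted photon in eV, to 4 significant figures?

4.156 eV

The Bohr energies scale as Z², so for Z = 5: E_n = −340.0/n² eV.
E_6 = −340.0/36 = −9.444 eV and E_5 = −340.0/25 = −13.60 eV.
The photon energy is |E_6 − E_5| = 4.156 eV.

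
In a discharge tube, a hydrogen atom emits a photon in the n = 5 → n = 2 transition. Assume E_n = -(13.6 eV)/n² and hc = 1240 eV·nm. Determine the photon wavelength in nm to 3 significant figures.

ΔE = 13.60 × (1/2² − 1/5²) = 13.60 × 0.2100 = 2.856 eV.
λ = hc/ΔE = 1240 / 2.856 = 434 nm.

434 nm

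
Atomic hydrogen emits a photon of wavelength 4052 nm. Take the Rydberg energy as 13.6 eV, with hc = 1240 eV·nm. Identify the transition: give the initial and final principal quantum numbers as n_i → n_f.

The photon energy is ΔE = hc/λ = 1240 / 4052 = 0.3060 eV.
With Z = 1, ΔE = 13.60 × (1/n_f² − 1/n_i²), so 1/n_f² − 1/n_i² = 0.02250.
Trying n_f = 4 gives 1/n_i² = 0.04000, i.e. n_i ≈ 5; this pair matches.

n_i = 5, n_f = 4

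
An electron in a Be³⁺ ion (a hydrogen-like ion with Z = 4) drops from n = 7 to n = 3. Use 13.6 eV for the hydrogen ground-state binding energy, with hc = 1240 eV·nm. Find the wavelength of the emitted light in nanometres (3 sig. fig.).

62.8 nm

For Z = 4 the level energies scale as Z², so the effective Rydberg energy is 13.6 × 16 = 217.6 eV.
ΔE = 217.6 × (1/3² − 1/7²) = 217.6 × 0.09070 = 19.74 eV.
λ = hc/ΔE = 1240 / 19.74 = 62.8 nm.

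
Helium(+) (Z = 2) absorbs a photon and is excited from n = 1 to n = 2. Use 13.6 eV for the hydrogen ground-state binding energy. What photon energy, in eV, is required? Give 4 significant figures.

40.80 eV

The Bohr energies scale as Z², so for Z = 2: E_n = −54.40/n² eV.
E_2 = −54.40/4 = −13.60 eV and E_1 = −54.40/1 = −54.40 eV.
The photon energy is |E_2 − E_1| = 40.80 eV.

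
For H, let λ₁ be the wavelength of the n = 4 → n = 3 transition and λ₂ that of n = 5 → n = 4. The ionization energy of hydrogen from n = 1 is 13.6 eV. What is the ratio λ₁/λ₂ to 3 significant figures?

λ ∝ 1/ΔE ∝ 1/(1/n_f² − 1/n_i²), and the Z² and hc factors cancel in the ratio.
λ₁/λ₂ = (1/4² − 1/5²)/(1/3² − 1/4²) = 0.02250/0.04861 = 0.463.

0.463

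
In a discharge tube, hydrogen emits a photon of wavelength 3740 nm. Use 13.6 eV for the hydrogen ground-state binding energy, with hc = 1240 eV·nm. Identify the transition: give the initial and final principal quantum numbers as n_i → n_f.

The photon energy is ΔE = hc/λ = 1240 / 3740 = 0.3316 eV.
With Z = 1, ΔE = 13.60 × (1/n_f² − 1/n_i²), so 1/n_f² − 1/n_i² = 0.02438.
Trying n_f = 5 gives 1/n_i² = 0.01562, i.e. n_i ≈ 8; this pair matches.

n_i = 8, n_f = 5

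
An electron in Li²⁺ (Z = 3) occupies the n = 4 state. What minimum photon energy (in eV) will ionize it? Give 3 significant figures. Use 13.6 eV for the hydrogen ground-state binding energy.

7.65 eV

E_n = −13.6 Z²/n² = −122.4/n² eV for Z = 3.
E_4 = −122.4/16 = −7.65 eV, so ionization (to E = 0) requires 7.65 eV.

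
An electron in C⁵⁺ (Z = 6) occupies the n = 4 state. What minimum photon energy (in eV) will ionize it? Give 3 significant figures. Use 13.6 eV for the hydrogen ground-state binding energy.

E_n = −13.6 Z²/n² = −489.6/n² eV for Z = 6.
E_4 = −489.6/16 = −30.6 eV, so ionization (to E = 0) requires 30.6 eV.

30.6 eV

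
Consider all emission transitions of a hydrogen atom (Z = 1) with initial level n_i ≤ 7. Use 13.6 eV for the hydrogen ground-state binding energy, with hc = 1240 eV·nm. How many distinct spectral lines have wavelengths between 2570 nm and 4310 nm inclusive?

Enumerate all n_i → n_f pairs with 1 ≤ n_f < n_i ≤ 7 and compute λ = 1240 / [13.6·1·(1/n_f² − 1/n_i²)].
Lines falling in [2570, 4310] nm: 6→4 (2626 nm), 5→4 (4052 nm).

2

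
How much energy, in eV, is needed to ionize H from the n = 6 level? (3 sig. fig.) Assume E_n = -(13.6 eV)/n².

0.378 eV

E_6 = −13.60/36 = −0.378 eV, so ionization (to E = 0) requires 0.378 eV.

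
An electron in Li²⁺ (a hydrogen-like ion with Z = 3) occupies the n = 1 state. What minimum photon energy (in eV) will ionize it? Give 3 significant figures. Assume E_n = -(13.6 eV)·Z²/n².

E_n = −13.6 Z²/n² = −122.4/n² eV for Z = 3.
E_1 = −122.4/1 = −122 eV, so ionization (to E = 0) requires 122 eV.

122 eV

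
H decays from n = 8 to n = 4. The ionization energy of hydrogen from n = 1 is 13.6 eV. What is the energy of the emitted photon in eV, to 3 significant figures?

0.638 eV

E_8 = −13.60/64 = −0.2125 eV and E_4 = −13.60/16 = −0.8500 eV.
The photon energy is |E_8 − E_4| = 0.638 eV.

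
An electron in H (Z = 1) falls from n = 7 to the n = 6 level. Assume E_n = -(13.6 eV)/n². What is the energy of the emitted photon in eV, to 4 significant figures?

E_7 = −13.60/49 = −0.2776 eV and E_6 = −13.60/36 = −0.3778 eV.
The photon energy is |E_7 − E_6| = 0.1002 eV.

0.1002 eV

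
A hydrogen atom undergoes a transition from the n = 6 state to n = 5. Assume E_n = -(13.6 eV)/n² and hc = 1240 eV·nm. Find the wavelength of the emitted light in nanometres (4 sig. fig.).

7460 nm

ΔE = 13.60 × (1/5² − 1/6²) = 13.60 × 0.01222 = 0.1662 eV.
λ = hc/ΔE = 1240 / 0.1662 = 7460 nm.
This line belongs to the Pfund series.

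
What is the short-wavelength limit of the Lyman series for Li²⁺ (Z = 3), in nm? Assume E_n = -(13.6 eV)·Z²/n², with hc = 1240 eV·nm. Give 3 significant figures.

10.1 nm

The Lyman series has lower level n_f = 1; the series limit corresponds to n_i → ∞.
ΔE_max = 13.6 × 9 / 1² = 122.4 eV.
λ_min = 1240 / 122.4 = 10.1 nm.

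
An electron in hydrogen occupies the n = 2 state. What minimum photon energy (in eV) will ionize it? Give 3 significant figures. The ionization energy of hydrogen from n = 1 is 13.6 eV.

3.40 eV

E_2 = −13.60/4 = −3.40 eV, so ionization (to E = 0) requires 3.40 eV.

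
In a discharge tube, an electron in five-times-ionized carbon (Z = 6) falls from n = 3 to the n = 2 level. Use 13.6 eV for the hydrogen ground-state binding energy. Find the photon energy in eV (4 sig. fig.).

68.00 eV

The Bohr energies scale as Z², so for Z = 6: E_n = −489.6/n² eV.
E_3 = −489.6/9 = −54.40 eV and E_2 = −489.6/4 = −122.4 eV.
The photon energy is |E_3 − E_2| = 68.00 eV.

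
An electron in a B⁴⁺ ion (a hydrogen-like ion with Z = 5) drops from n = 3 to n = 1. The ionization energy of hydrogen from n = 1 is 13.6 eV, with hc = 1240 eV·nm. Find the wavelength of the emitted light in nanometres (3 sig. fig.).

4.10 nm

For Z = 5 the level energies scale as Z², so the effective Rydberg energy is 13.6 × 25 = 340.0 eV.
ΔE = 340.0 × (1/1² − 1/3²) = 340.0 × 0.8889 = 302.2 eV.
λ = hc/ΔE = 1240 / 302.2 = 4.10 nm.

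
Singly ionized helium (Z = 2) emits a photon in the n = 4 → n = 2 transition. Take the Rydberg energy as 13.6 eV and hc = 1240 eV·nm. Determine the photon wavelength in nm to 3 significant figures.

122 nm

For Z = 2 the level energies scale as Z², so the effective Rydberg energy is 13.6 × 4 = 54.40 eV.
ΔE = 54.40 × (1/2² − 1/4²) = 54.40 × 0.1875 = 10.20 eV.
λ = hc/ΔE = 1240 / 10.20 = 122 nm.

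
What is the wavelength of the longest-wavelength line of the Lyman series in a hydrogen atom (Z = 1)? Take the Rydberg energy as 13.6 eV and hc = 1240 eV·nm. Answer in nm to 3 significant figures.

The Lyman series terminates on n_f = 1; the first line has n_i = 1+1 = 2.
ΔE = 13.60 × (1/1² − 1/2²) = 10.20 eV.
λ = 1240 / 10.20 = 122 nm.

122 nm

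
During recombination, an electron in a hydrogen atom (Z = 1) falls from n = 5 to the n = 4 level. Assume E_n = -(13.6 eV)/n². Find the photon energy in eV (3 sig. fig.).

0.306 eV

E_5 = −13.60/25 = −0.5440 eV and E_4 = −13.60/16 = −0.8500 eV.
The photon energy is |E_5 − E_4| = 0.306 eV.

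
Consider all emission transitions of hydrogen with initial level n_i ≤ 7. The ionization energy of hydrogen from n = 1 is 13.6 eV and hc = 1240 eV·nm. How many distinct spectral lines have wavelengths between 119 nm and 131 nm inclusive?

1

Enumerate all n_i → n_f pairs with 1 ≤ n_f < n_i ≤ 7 and compute λ = 1240 / [13.6·1·(1/n_f² − 1/n_i²)].
Lines falling in [119, 131] nm: 2→1 (121.6 nm).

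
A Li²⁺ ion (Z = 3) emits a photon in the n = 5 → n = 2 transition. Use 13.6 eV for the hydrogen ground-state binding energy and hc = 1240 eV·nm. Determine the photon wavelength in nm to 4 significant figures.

For Z = 3 the level energies scale as Z², so the effective Rydberg energy is 13.6 × 9 = 122.4 eV.
ΔE = 122.4 × (1/2² − 1/5²) = 122.4 × 0.2100 = 25.70 eV.
λ = hc/ΔE = 1240 / 25.70 = 48.24 nm.

48.24 nm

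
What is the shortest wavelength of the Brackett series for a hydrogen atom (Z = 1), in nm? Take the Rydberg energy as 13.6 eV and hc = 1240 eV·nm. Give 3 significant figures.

The Brackett series has lower level n_f = 4; the series limit corresponds to n_i → ∞.
ΔE_max = 13.6 × 1 / 4² = 0.8500 eV.
λ_min = 1240 / 0.8500 = 1460 nm.

1460 nm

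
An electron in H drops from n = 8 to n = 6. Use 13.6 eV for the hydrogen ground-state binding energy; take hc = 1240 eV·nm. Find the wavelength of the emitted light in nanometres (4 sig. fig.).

7503 nm

ΔE = 13.60 × (1/6² − 1/8²) = 13.60 × 0.01215 = 0.1653 eV.
λ = hc/ΔE = 1240 / 0.1653 = 7503 nm.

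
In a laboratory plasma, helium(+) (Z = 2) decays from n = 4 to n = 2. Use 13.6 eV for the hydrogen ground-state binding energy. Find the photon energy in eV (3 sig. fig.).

The Bohr energies scale as Z², so for Z = 2: E_n = −54.40/n² eV.
E_4 = −54.40/16 = −3.400 eV and E_2 = −54.40/4 = −13.60 eV.
The photon energy is |E_4 − E_2| = 10.2 eV.

10.2 eV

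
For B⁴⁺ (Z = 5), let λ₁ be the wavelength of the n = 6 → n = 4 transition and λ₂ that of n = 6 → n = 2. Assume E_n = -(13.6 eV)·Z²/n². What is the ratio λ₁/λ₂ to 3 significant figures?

λ ∝ 1/ΔE ∝ 1/(1/n_f² − 1/n_i²), and the Z² and hc factors cancel in the ratio.
λ₁/λ₂ = (1/2² − 1/6²)/(1/4² − 1/6²) = 0.2222/0.03472 = 6.40.

6.40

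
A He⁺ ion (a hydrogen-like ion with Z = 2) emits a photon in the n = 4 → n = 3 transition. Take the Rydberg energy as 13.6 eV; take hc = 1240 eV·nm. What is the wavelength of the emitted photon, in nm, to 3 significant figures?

469 nm

For Z = 2 the level energies scale as Z², so the effective Rydberg energy is 13.6 × 4 = 54.40 eV.
ΔE = 54.40 × (1/3² − 1/4²) = 54.40 × 0.04861 = 2.644 eV.
λ = hc/ΔE = 1240 / 2.644 = 469 nm.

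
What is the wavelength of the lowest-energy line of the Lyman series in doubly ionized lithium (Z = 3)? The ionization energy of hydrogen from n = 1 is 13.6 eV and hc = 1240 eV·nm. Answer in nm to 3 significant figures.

The Lyman series terminates on n_f = 1; the first line has n_i = 1+1 = 2.
ΔE = 122.4 × (1/1² − 1/2²) = 91.80 eV.
λ = 1240 / 91.80 = 13.5 nm.

13.5 nm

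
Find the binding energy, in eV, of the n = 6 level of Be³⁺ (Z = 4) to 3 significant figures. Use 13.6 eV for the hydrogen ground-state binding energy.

E_n = −13.6 Z²/n² = −217.6/n² eV for Z = 4.
E_6 = −217.6/36 = −6.04 eV, so ionization (to E = 0) requires 6.04 eV.

6.04 eV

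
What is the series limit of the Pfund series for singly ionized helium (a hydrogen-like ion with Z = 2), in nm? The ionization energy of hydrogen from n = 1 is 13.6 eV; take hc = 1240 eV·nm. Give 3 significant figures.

The Pfund series has lower level n_f = 5; the series limit corresponds to n_i → ∞.
ΔE_max = 13.6 × 4 / 5² = 2.176 eV.
λ_min = 1240 / 2.176 = 570 nm.

570 nm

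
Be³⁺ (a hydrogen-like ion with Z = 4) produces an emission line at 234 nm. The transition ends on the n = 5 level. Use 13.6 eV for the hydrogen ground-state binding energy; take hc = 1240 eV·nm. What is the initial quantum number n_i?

The photon energy is ΔE = hc/λ = 1240 / 234 = 5.299 eV.
With Z = 4, ΔE = 217.6 × (1/n_f² − 1/n_i²), so 1/n_f² − 1/n_i² = 0.02435.
With n_f = 5: 1/n_i² = 1/25 − 0.02435 = 0.01565, so n_i ≈ 7.99.

n_i = 8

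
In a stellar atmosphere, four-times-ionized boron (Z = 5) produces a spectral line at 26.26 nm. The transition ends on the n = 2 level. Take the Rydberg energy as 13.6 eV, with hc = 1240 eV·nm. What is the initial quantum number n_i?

n_i = 3

The photon energy is ΔE = hc/λ = 1240 / 26.26 = 47.22 eV.
With Z = 5, ΔE = 340.0 × (1/n_f² − 1/n_i²), so 1/n_f² − 1/n_i² = 0.1389.
With n_f = 2: 1/n_i² = 1/4 − 0.1389 = 0.1111, so n_i ≈ 3.00.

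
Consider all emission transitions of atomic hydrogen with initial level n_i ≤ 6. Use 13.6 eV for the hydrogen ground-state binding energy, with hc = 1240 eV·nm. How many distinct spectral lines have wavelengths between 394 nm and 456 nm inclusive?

2

Enumerate all n_i → n_f pairs with 1 ≤ n_f < n_i ≤ 6 and compute λ = 1240 / [13.6·1·(1/n_f² − 1/n_i²)].
Lines falling in [394, 456] nm: 6→2 (410.3 nm), 5→2 (434.2 nm).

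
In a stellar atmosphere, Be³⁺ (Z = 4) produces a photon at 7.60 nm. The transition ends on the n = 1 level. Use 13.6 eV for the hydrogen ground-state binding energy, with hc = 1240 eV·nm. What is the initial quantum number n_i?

The photon energy is ΔE = hc/λ = 1240 / 7.60 = 163.2 eV.
With Z = 4, ΔE = 217.6 × (1/n_f² − 1/n_i²), so 1/n_f² − 1/n_i² = 0.7498.
With n_f = 1: 1/n_i² = 1/1 − 0.7498 = 0.2502, so n_i ≈ 2.00.

n_i = 2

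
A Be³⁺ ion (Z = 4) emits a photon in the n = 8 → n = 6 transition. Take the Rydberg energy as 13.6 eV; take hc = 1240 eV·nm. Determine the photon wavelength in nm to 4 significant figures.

468.9 nm

For Z = 4 the level energies scale as Z², so the effective Rydberg energy is 13.6 × 16 = 217.6 eV.
ΔE = 217.6 × (1/6² − 1/8²) = 217.6 × 0.01215 = 2.644 eV.
λ = hc/ΔE = 1240 / 2.644 = 468.9 nm.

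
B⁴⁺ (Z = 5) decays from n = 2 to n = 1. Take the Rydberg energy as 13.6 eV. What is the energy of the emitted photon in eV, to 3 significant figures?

The Bohr energies scale as Z², so for Z = 5: E_n = −340.0/n² eV.
E_2 = −340.0/4 = −85.00 eV and E_1 = −340.0/1 = −340.0 eV.
The photon energy is |E_2 − E_1| = 255 eV.

255 eV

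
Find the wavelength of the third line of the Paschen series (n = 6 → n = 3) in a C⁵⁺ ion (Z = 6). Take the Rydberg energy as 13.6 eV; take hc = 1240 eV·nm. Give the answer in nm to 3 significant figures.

The Paschen series terminates on n_f = 3; the third line has n_i = 3+3 = 6.
ΔE = 489.6 × (1/3² − 1/6²) = 40.80 eV.
λ = 1240 / 40.80 = 30.4 nm.

30.4 nm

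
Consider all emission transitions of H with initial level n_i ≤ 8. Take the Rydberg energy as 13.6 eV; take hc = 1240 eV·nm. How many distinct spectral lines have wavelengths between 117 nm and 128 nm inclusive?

1

Enumerate all n_i → n_f pairs with 1 ≤ n_f < n_i ≤ 8 and compute λ = 1240 / [13.6·1·(1/n_f² − 1/n_i²)].
Lines falling in [117, 128] nm: 2→1 (121.6 nm).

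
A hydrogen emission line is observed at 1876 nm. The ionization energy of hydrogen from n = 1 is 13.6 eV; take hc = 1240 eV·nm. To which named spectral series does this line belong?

ΔE = 1240/1876 = 0.6610 eV.
This matches 13.6 × (1/3² − 1/4²), so n_f = 3: the Paschen series.

Paschen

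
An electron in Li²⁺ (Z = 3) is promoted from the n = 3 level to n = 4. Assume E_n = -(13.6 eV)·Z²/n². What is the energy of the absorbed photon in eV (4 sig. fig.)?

5.950 eV

The Bohr energies scale as Z², so for Z = 3: E_n = −122.4/n² eV.
E_4 = −122.4/16 = −7.650 eV and E_3 = −122.4/9 = −13.60 eV.
The photon energy is |E_4 − E_3| = 5.950 eV.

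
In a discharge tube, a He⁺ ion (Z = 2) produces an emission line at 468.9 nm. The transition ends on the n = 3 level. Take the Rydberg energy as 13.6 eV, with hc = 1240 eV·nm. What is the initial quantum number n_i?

The photon energy is ΔE = hc/λ = 1240 / 468.9 = 2.644 eV.
With Z = 2, ΔE = 54.40 × (1/n_f² − 1/n_i²), so 1/n_f² − 1/n_i² = 0.04861.
With n_f = 3: 1/n_i² = 1/9 − 0.04861 = 0.06250, so n_i ≈ 4.00.

n_i = 4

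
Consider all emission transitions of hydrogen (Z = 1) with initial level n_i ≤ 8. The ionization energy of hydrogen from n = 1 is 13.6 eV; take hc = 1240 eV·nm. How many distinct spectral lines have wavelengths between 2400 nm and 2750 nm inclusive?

1

Enumerate all n_i → n_f pairs with 1 ≤ n_f < n_i ≤ 8 and compute λ = 1240 / [13.6·1·(1/n_f² − 1/n_i²)].
Lines falling in [2400, 2750] nm: 6→4 (2626 nm).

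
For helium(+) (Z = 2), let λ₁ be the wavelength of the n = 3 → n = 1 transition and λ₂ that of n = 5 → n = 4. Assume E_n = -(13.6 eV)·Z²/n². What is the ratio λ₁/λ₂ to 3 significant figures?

λ ∝ 1/ΔE ∝ 1/(1/n_f² − 1/n_i²), and the Z² and hc factors cancel in the ratio.
λ₁/λ₂ = (1/4² − 1/5²)/(1/1² − 1/3²) = 0.02250/0.8889 = 0.0253.

0.0253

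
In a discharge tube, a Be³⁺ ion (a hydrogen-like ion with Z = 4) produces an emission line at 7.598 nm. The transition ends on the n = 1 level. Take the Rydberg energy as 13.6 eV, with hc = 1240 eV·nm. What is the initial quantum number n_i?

The photon energy is ΔE = hc/λ = 1240 / 7.598 = 163.2 eV.
With Z = 4, ΔE = 217.6 × (1/n_f² − 1/n_i²), so 1/n_f² − 1/n_i² = 0.7500.
With n_f = 1: 1/n_i² = 1/1 − 0.7500 = 0.2500, so n_i ≈ 2.00.

n_i = 2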